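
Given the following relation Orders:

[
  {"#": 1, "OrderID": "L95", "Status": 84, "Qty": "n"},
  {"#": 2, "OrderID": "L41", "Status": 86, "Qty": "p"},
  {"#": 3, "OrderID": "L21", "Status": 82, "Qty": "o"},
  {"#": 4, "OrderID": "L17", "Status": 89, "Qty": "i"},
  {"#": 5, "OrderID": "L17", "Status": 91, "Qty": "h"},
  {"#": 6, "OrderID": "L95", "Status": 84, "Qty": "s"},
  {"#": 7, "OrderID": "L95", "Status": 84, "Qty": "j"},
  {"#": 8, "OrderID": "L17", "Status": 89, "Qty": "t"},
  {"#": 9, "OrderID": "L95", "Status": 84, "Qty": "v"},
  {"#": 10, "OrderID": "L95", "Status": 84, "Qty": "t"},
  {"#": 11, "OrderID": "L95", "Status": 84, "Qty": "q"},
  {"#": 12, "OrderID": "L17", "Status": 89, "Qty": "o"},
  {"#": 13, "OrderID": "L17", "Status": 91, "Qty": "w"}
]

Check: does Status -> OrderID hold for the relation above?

Status=84: rows 1, 6, 7, 9, 10, 11 → OrderID = L95, L95, L95, L95, L95, L95 ✓
Status=86: row 2 → OrderID = L41 ✓
Status=82: row 3 → OrderID = L21 ✓
Status=89: rows 4, 8, 12 → OrderID = L17, L17, L17 ✓
Status=91: rows 5, 13 → OrderID = L17, L17 ✓
Every Status value is associated with a single OrderID value, so Status -> OrderID holds.

Yes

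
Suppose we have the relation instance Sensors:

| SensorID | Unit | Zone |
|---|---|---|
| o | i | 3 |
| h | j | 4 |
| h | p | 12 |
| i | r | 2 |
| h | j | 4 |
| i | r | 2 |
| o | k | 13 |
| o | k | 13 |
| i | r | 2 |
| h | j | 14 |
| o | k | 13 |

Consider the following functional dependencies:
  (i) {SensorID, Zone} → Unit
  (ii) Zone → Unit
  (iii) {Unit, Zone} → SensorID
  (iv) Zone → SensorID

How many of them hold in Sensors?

(i) {SensorID, Zone} → Unit: every LHS value maps to a single RHS value — holds.
(ii) Zone → Unit: every LHS value maps to a single RHS value — holds.
(iii) {Unit, Zone} → SensorID: every LHS value maps to a single RHS value — holds.
(iv) Zone → SensorID: every LHS value maps to a single RHS value — holds.
4 of the 4 dependencies hold.

4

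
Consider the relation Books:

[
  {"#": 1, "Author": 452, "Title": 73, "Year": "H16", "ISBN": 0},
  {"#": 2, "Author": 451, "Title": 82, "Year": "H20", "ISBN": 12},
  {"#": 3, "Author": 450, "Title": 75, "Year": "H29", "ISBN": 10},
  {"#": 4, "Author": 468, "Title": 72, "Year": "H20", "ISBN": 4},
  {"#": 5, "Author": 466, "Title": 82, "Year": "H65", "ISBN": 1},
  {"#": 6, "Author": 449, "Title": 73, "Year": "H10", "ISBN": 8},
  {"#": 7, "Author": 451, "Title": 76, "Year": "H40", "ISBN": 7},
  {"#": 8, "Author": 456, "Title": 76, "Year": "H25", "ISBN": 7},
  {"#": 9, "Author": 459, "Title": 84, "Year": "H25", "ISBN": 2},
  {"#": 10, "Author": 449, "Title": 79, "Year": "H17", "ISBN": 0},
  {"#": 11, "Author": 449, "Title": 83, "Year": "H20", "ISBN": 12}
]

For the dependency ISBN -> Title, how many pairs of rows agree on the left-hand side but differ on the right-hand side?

ISBN=0: violating pairs (1,10) — 1 pair.
ISBN=12: violating pairs (2,11) — 1 pair.
ISBN=7: all 2 rows agree on Title — 0 pairs.

2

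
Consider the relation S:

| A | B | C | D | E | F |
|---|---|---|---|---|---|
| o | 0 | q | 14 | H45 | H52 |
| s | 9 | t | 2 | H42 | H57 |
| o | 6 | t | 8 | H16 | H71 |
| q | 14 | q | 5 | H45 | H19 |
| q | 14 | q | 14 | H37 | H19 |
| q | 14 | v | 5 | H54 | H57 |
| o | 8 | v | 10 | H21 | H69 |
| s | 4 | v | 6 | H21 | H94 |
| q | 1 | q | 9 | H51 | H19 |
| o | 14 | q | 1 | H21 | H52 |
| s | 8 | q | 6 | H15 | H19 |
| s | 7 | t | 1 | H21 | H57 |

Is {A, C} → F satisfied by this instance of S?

(A=o, C=q): 2 rows → F = H52, H52 ✓
(A=s, C=t): 2 rows → F = H57, H57 ✓
(A=o, C=t): 1 row → F = H71 ✓
(A=q, C=q): 3 rows → F = H19, H19, H19 ✓
(A=q, C=v): 1 row → F = H57 ✓
(A=o, C=v): 1 row → F = H69 ✓
(A=s, C=v): 1 row → F = H94 ✓
(A=s, C=q): 1 row → F = H19 ✓
Every {A, C} value is associated with a single F value, so {A, C} → F holds.

Yes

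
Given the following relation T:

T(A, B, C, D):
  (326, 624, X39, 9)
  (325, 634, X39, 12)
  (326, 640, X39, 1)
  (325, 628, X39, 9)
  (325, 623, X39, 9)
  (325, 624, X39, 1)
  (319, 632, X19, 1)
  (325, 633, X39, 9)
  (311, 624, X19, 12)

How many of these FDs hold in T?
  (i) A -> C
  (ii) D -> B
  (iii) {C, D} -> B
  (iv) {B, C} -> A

1

(i) A -> C: every LHS value maps to a single RHS value — holds.
(ii) D -> B: D=9: 4 rows → B takes values {624, 628, 623, 633} — violation; D=12: 2 rows → B takes values {634, 624} — violation; D=1: 3 rows → B takes values {640, 624, 632} — violation — fails.
(iii) {C, D} -> B: (C=X39, D=9): 4 rows → B takes values {624, 628, 623, 633} — violation; (C=X39, D=1): 2 rows → B takes values {640, 624} — violation — fails.
(iv) {B, C} -> A: (B=624, C=X39): 2 rows → A takes values {326, 325} — violation — fails.
1 of the 4 dependencies holds.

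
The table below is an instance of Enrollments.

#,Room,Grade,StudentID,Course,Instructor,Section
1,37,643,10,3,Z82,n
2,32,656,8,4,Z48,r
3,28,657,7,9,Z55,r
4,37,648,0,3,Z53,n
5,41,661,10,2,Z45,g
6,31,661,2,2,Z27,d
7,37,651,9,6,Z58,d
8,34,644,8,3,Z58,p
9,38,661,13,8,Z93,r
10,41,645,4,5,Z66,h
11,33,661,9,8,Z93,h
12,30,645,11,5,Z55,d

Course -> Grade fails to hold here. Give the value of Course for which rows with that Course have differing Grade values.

Course=3: rows 1, 4, 8 → Grade takes values {643, 648, 644} — violation
Course=4: row 2 → Grade = 656 ✓
Course=9: row 3 → Grade = 657 ✓
Course=2: rows 5, 6 → Grade = 661, 661 ✓
Course=6: row 7 → Grade = 651 ✓
Course=8: rows 9, 11 → Grade = 661, 661 ✓
Course=5: rows 10, 12 → Grade = 645, 645 ✓
The only Course value with inconsistent Grade is Course=3.

3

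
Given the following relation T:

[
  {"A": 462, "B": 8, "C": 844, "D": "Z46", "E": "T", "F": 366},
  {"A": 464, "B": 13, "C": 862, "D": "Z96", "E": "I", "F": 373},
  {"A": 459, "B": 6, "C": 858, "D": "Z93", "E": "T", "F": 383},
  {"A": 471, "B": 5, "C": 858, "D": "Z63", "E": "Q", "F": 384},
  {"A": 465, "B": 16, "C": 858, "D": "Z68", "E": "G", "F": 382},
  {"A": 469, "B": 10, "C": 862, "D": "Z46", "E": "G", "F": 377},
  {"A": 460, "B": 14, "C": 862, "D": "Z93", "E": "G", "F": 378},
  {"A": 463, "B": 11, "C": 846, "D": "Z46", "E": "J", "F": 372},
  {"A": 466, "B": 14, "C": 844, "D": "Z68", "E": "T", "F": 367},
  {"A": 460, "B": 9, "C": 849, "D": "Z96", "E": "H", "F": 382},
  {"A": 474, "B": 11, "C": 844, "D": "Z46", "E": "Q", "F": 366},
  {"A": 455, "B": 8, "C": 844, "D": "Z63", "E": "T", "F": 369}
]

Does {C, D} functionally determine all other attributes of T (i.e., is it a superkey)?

Two distinct rows share (C=844, D=Z46), so {C, D} does not determine every attribute — not a superkey.

No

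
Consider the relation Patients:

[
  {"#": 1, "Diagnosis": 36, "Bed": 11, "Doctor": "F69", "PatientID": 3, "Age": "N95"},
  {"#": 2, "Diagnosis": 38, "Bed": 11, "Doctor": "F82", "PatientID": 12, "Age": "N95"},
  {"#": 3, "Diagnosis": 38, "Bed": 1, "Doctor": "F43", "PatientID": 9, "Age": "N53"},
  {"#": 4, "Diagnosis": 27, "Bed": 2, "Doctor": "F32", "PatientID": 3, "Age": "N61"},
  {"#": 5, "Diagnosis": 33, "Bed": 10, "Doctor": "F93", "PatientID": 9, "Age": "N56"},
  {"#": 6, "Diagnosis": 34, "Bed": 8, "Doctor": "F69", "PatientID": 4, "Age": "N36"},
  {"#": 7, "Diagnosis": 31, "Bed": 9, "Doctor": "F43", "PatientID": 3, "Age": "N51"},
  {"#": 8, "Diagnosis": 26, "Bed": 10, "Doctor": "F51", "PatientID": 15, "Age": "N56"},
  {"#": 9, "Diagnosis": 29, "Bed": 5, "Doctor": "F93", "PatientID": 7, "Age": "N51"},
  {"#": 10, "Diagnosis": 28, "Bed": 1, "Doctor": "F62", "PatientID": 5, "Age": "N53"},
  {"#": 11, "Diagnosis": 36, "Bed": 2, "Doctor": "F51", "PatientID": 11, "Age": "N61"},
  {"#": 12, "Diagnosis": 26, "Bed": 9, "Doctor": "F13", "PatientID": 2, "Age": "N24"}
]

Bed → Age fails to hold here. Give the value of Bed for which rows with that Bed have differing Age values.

Bed=11: rows 1, 2 → Age = N95, N95 ✓
Bed=1: rows 3, 10 → Age = N53, N53 ✓
Bed=2: rows 4, 11 → Age = N61, N61 ✓
Bed=10: rows 5, 8 → Age = N56, N56 ✓
Bed=8: row 6 → Age = N36 ✓
Bed=9: rows 7, 12 → Age takes values {N51, N24} — violation
Bed=5: row 9 → Age = N51 ✓
The only Bed value with inconsistent Age is Bed=9.

9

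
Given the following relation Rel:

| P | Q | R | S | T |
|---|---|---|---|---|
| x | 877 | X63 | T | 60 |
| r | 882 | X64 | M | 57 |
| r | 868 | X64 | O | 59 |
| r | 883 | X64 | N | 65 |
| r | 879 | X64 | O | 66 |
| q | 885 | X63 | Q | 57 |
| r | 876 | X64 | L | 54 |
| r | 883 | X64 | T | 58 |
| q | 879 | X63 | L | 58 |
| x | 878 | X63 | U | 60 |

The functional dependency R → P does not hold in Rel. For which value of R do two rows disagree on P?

R=X63: 4 rows → P takes values {x, q} — violation
R=X64: 6 rows → P = r, r, r, r, r, r ✓
The only R value with inconsistent P is R=X63.

X63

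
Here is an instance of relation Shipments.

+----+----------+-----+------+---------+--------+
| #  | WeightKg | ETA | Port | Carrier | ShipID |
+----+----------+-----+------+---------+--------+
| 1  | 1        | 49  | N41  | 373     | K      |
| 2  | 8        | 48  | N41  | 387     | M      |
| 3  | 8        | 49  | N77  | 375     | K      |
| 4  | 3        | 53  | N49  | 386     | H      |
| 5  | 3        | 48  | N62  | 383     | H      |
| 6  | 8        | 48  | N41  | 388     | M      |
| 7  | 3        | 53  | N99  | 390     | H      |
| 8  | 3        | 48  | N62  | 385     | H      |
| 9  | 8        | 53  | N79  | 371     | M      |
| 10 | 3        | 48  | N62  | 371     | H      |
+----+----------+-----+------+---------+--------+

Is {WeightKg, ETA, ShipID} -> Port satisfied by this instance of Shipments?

No

(WeightKg=1, ETA=49, ShipID=K): row 1 → Port = N41 ✓
(WeightKg=8, ETA=48, ShipID=M): rows 2, 6 → Port = N41, N41 ✓
(WeightKg=8, ETA=49, ShipID=K): row 3 → Port = N77 ✓
(WeightKg=3, ETA=53, ShipID=H): rows 4, 7 → Port takes values {N49, N99} — violation
(WeightKg=3, ETA=48, ShipID=H): rows 5, 8, 10 → Port = N62, N62, N62 ✓
(WeightKg=8, ETA=53, ShipID=M): row 9 → Port = N79 ✓
Two rows agree on {WeightKg, ETA, ShipID} but differ on Port, so {WeightKg, ETA, ShipID} -> Port does not hold.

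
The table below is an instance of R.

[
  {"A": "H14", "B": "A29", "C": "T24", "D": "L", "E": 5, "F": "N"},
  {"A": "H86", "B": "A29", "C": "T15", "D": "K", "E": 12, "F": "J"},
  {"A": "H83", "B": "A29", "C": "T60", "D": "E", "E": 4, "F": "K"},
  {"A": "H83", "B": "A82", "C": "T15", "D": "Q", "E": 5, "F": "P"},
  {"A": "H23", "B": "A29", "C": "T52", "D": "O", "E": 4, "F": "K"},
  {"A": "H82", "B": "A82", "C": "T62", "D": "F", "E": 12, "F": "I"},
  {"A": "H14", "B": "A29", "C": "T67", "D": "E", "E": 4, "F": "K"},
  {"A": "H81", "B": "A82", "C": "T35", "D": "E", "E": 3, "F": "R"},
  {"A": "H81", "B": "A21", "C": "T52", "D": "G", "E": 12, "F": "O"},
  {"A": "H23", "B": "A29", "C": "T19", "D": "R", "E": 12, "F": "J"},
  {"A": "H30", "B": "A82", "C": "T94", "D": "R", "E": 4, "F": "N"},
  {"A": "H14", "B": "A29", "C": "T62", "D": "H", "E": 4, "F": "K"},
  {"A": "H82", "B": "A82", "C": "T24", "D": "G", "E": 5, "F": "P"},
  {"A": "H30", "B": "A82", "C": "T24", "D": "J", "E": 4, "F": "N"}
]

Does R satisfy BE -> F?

(B=A29, E=5): 1 row → F = N ✓
(B=A29, E=12): 2 rows → F = J, J ✓
(B=A29, E=4): 4 rows → F = K, K, K, K ✓
(B=A82, E=5): 2 rows → F = P, P ✓
(B=A82, E=12): 1 row → F = I ✓
(B=A82, E=3): 1 row → F = R ✓
(B=A21, E=12): 1 row → F = O ✓
(B=A82, E=4): 2 rows → F = N, N ✓
Every BE value is associated with a single F value, so BE -> F holds.

Yes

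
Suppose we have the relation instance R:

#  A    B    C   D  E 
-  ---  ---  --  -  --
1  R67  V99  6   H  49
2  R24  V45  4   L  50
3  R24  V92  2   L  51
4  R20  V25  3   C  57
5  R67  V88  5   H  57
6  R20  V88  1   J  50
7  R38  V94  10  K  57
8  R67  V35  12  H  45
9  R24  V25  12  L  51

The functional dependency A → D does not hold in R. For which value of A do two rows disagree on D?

A=R67: rows 1, 5, 8 → D = H, H, H ✓
A=R24: rows 2, 3, 9 → D = L, L, L ✓
A=R20: rows 4, 6 → D takes values {C, J} — violation
A=R38: row 7 → D = K ✓
The only A value with inconsistent D is A=R20.

R20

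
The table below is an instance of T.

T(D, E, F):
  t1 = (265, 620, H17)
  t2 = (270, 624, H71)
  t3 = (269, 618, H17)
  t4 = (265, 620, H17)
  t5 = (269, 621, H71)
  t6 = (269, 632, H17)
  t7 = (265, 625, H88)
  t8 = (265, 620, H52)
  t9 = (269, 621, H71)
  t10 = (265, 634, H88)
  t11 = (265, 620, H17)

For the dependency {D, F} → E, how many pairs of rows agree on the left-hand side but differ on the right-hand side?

(D=265, F=H17): all 3 rows agree on E — 0 pairs.
(D=269, F=H17): violating pairs (3,6) — 1 pair.
(D=269, F=H71): all 2 rows agree on E — 0 pairs.
(D=265, F=H88): violating pairs (7,10) — 1 pair.

2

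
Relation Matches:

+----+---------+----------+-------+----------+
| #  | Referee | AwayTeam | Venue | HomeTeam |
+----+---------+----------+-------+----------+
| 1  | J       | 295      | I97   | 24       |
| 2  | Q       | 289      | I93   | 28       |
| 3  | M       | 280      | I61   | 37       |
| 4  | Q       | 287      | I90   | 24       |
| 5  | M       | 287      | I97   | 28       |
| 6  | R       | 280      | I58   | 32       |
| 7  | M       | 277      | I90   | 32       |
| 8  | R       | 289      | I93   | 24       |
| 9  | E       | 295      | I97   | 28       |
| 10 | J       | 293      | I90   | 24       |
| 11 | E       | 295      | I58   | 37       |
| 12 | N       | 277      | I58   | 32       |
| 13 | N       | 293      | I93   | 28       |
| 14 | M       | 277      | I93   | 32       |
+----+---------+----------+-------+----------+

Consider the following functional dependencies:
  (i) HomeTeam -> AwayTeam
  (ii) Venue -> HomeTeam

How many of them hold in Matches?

(i) HomeTeam -> AwayTeam: HomeTeam=24: rows 1, 4, 8, 10 → AwayTeam takes values {295, 287, 289, 293} — violation; HomeTeam=28: rows 2, 5, 9, 13 → AwayTeam takes values {289, 287, 295, 293} — violation; HomeTeam=37: rows 3, 11 → AwayTeam takes values {280, 295} — violation; HomeTeam=32: rows 6, 7, 12, 14 → AwayTeam takes values {280, 277} — violation — fails.
(ii) Venue -> HomeTeam: Venue=I97: rows 1, 5, 9 → HomeTeam takes values {24, 28} — violation; Venue=I93: rows 2, 8, 13, 14 → HomeTeam takes values {28, 24, 32} — violation; Venue=I90: rows 4, 7, 10 → HomeTeam takes values {24, 32} — violation; Venue=I58: rows 6, 11, 12 → HomeTeam takes values {32, 37} — violation — fails.
None of the 2 dependencies hold.

0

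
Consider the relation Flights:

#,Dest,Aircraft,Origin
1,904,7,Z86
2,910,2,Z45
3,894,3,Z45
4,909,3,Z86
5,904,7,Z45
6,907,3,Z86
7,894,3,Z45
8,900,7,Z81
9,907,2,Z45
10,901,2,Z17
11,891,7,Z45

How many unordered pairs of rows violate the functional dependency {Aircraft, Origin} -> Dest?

3

(Aircraft=2, Origin=Z45): violating pairs (2,9) — 1 pair.
(Aircraft=3, Origin=Z45): all 2 rows agree on Dest — 0 pairs.
(Aircraft=3, Origin=Z86): violating pairs (4,6) — 1 pair.
(Aircraft=7, Origin=Z45): violating pairs (5,11) — 1 pair.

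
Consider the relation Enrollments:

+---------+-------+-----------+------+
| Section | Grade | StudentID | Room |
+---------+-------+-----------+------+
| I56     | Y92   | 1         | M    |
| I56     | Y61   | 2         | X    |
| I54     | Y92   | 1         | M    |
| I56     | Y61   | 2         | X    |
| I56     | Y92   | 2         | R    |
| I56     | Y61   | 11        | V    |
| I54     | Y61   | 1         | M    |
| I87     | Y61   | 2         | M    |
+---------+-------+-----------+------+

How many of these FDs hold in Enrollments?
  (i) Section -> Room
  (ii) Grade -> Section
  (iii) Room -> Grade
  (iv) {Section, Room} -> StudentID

1

(i) Section -> Room: Section=I56: 5 rows → Room takes values {M, X, R, V} — violation — fails.
(ii) Grade -> Section: Grade=Y92: 3 rows → Section takes values {I56, I54} — violation; Grade=Y61: 5 rows → Section takes values {I56, I54, I87} — violation — fails.
(iii) Room -> Grade: Room=M: 4 rows → Grade takes values {Y92, Y61} — violation — fails.
(iv) {Section, Room} -> StudentID: every LHS value maps to a single RHS value — holds.
1 of the 4 dependencies holds.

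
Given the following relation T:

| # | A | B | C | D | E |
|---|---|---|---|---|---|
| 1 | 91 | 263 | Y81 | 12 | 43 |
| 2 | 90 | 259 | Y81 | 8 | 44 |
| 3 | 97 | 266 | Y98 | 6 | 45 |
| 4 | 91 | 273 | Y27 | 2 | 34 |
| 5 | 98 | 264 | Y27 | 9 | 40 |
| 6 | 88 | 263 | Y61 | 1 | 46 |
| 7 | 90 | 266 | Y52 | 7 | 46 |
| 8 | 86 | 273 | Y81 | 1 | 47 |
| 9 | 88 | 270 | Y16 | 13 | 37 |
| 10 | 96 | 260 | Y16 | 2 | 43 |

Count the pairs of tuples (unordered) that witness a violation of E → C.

2

E=43: violating pairs (1,10) — 1 pair.
E=46: violating pairs (6,7) — 1 pair.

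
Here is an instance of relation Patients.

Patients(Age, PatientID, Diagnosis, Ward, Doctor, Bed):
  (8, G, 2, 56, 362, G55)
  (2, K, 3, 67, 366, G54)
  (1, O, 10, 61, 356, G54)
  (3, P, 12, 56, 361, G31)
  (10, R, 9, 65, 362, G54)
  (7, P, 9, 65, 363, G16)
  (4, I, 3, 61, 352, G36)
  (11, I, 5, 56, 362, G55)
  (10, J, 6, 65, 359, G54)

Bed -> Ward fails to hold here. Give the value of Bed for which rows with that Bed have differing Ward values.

G54

Bed=G55: 2 rows → Ward = 56, 56 ✓
Bed=G54: 4 rows → Ward takes values {67, 61, 65} — violation
Bed=G31: 1 row → Ward = 56 ✓
Bed=G16: 1 row → Ward = 65 ✓
Bed=G36: 1 row → Ward = 61 ✓
The only Bed value with inconsistent Ward is Bed=G54.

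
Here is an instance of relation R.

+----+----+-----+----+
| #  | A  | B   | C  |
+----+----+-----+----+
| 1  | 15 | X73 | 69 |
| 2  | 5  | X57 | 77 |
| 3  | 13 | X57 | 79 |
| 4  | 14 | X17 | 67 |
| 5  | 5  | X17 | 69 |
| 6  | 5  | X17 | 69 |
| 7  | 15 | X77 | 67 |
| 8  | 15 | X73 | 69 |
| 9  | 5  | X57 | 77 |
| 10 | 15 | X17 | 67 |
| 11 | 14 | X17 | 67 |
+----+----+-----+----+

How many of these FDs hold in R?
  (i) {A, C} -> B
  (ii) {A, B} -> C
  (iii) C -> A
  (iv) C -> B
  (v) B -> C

(i) {A, C} -> B: (A=15, C=67): rows 7, 10 → B takes values {X77, X17} — violation — fails.
(ii) {A, B} -> C: every LHS value maps to a single RHS value — holds.
(iii) C -> A: C=69: rows 1, 5, 6, 8 → A takes values {15, 5} — violation; C=67: rows 4, 7, 10, 11 → A takes values {14, 15} — violation — fails.
(iv) C -> B: C=69: rows 1, 5, 6, 8 → B takes values {X73, X17} — violation; C=67: rows 4, 7, 10, 11 → B takes values {X17, X77} — violation — fails.
(v) B -> C: B=X57: rows 2, 3, 9 → C takes values {77, 79} — violation; B=X17: rows 4, 5, 6, 10, 11 → C takes values {67, 69} — violation — fails.
1 of the 5 dependencies holds.

1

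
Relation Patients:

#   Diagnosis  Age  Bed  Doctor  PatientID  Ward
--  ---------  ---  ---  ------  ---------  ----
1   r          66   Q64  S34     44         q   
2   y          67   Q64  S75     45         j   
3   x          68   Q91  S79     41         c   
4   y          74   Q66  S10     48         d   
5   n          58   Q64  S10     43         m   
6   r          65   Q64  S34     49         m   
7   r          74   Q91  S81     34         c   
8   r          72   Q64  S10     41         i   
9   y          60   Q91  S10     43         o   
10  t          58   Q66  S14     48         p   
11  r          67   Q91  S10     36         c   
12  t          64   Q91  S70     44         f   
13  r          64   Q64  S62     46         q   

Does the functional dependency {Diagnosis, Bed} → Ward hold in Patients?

(Diagnosis=r, Bed=Q64): rows 1, 6, 8, 13 → Ward takes values {q, m, i} — violation
(Diagnosis=y, Bed=Q64): row 2 → Ward = j ✓
(Diagnosis=x, Bed=Q91): row 3 → Ward = c ✓
(Diagnosis=y, Bed=Q66): row 4 → Ward = d ✓
(Diagnosis=n, Bed=Q64): row 5 → Ward = m ✓
(Diagnosis=r, Bed=Q91): rows 7, 11 → Ward = c, c ✓
(Diagnosis=y, Bed=Q91): row 9 → Ward = o ✓
(Diagnosis=t, Bed=Q66): row 10 → Ward = p ✓
(Diagnosis=t, Bed=Q91): row 12 → Ward = f ✓
Two rows agree on {Diagnosis, Bed} but differ on Ward, so {Diagnosis, Bed} → Ward does not hold.

No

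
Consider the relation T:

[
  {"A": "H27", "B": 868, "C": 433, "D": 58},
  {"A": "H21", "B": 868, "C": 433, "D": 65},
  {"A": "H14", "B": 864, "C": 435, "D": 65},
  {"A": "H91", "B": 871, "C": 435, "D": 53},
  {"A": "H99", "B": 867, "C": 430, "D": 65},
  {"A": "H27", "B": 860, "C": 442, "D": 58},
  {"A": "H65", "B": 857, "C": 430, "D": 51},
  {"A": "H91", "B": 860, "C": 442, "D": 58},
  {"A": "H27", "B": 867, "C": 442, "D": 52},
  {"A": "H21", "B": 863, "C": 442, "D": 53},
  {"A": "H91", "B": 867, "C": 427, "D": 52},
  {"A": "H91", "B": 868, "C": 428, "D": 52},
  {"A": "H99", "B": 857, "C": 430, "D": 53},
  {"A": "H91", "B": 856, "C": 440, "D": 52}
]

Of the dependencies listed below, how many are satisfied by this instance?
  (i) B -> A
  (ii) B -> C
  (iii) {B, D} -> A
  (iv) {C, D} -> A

0

(i) B -> A: B=868: 3 rows → A takes values {H27, H21, H91} — violation; B=867: 3 rows → A takes values {H99, H27, H91} — violation; B=860: 2 rows → A takes values {H27, H91} — violation; B=857: 2 rows → A takes values {H65, H99} — violation — fails.
(ii) B -> C: B=868: 3 rows → C takes values {433, 428} — violation; B=867: 3 rows → C takes values {430, 442, 427} — violation — fails.
(iii) {B, D} -> A: (B=860, D=58): 2 rows → A takes values {H27, H91} — violation; (B=867, D=52): 2 rows → A takes values {H27, H91} — violation — fails.
(iv) {C, D} -> A: (C=442, D=58): 2 rows → A takes values {H27, H91} — violation — fails.
None of the 4 dependencies hold.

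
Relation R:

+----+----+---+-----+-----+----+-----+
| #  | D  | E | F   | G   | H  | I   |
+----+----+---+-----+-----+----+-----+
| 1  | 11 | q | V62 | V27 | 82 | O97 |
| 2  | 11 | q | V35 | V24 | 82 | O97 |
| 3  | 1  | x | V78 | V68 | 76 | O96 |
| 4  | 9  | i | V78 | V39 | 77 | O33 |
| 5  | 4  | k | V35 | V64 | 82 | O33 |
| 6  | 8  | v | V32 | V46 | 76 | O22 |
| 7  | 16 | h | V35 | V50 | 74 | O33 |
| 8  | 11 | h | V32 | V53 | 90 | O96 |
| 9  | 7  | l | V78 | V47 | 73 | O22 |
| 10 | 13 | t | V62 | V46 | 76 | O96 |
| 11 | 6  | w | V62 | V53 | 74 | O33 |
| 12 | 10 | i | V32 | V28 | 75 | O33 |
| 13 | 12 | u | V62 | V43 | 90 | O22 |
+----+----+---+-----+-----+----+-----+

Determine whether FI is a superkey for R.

No

Rows 5 and 7 have the same FI value (F=V35, I=O33) but are distinct tuples, so FI does not determine every attribute — not a superkey.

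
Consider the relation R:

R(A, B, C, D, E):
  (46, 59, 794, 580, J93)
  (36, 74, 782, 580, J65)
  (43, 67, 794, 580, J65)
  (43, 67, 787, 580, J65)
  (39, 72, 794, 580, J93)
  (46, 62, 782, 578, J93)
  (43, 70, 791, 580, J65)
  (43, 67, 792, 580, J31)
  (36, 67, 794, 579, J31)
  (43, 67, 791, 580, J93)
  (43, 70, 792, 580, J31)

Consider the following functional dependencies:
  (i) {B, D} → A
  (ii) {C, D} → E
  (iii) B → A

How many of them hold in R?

1

(i) {B, D} → A: every LHS value maps to a single RHS value — holds.
(ii) {C, D} → E: (C=794, D=580): 3 rows → E takes values {J93, J65} — violation; (C=791, D=580): 2 rows → E takes values {J65, J93} — violation — fails.
(iii) B → A: B=67: 5 rows → A takes values {43, 36} — violation — fails.
1 of the 3 dependencies holds.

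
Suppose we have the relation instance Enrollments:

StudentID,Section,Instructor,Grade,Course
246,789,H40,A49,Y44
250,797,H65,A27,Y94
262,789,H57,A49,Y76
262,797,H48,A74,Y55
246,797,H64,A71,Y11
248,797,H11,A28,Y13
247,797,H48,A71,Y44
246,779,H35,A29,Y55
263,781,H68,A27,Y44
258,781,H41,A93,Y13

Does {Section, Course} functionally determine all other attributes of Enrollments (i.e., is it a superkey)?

Yes

All 10 rows have distinct {Section, Course} values, so {Section, Course} → (all attributes) holds and {Section, Course} is a superkey.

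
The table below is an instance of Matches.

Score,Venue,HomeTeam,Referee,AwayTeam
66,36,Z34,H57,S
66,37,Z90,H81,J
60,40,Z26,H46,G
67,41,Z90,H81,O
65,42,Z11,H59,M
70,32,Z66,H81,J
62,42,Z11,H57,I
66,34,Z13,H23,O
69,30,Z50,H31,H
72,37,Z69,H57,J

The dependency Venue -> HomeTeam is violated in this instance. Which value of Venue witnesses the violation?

Venue=36: 1 row → HomeTeam = Z34 ✓
Venue=37: 2 rows → HomeTeam takes values {Z90, Z69} — violation
Venue=40: 1 row → HomeTeam = Z26 ✓
Venue=41: 1 row → HomeTeam = Z90 ✓
Venue=42: 2 rows → HomeTeam = Z11, Z11 ✓
Venue=32: 1 row → HomeTeam = Z66 ✓
Venue=34: 1 row → HomeTeam = Z13 ✓
Venue=30: 1 row → HomeTeam = Z50 ✓
The only Venue value with inconsistent HomeTeam is Venue=37.

37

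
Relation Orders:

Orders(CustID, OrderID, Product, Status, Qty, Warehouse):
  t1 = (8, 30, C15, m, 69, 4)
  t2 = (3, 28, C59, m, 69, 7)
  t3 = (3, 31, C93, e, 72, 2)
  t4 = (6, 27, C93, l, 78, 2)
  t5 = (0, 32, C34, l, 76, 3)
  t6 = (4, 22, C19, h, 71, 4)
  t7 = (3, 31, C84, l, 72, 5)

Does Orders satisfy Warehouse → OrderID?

No

Warehouse=4: rows 1, 6 → OrderID takes values {30, 22} — violation
Warehouse=7: row 2 → OrderID = 28 ✓
Warehouse=2: rows 3, 4 → OrderID takes values {31, 27} — violation
Warehouse=3: row 5 → OrderID = 32 ✓
Warehouse=5: row 7 → OrderID = 31 ✓
Two rows agree on Warehouse but differ on OrderID, so Warehouse → OrderID does not hold.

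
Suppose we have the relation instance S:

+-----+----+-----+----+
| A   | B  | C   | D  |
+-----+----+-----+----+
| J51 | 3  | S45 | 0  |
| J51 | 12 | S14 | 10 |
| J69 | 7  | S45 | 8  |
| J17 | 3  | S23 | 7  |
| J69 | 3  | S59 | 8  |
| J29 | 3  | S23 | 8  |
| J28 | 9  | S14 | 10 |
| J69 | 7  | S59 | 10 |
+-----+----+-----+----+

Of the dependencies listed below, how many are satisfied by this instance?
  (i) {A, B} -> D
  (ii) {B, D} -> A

(i) {A, B} -> D: (A=J69, B=7): 2 rows → D takes values {8, 10} — violation — fails.
(ii) {B, D} -> A: (B=3, D=8): 2 rows → A takes values {J69, J29} — violation — fails.
None of the 2 dependencies hold.

0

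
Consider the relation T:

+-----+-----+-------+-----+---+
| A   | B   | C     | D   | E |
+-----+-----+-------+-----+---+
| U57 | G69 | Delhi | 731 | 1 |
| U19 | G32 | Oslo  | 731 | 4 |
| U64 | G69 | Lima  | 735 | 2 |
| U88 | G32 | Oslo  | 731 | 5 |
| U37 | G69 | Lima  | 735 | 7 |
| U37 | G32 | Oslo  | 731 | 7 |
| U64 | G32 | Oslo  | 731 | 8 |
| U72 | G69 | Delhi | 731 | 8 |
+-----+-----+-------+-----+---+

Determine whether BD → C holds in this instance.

(B=G69, D=731): 2 rows → C = Delhi, Delhi ✓
(B=G32, D=731): 4 rows → C = Oslo, Oslo, Oslo, Oslo ✓
(B=G69, D=735): 2 rows → C = Lima, Lima ✓
Every BD value is associated with a single C value, so BD → C holds.

Yes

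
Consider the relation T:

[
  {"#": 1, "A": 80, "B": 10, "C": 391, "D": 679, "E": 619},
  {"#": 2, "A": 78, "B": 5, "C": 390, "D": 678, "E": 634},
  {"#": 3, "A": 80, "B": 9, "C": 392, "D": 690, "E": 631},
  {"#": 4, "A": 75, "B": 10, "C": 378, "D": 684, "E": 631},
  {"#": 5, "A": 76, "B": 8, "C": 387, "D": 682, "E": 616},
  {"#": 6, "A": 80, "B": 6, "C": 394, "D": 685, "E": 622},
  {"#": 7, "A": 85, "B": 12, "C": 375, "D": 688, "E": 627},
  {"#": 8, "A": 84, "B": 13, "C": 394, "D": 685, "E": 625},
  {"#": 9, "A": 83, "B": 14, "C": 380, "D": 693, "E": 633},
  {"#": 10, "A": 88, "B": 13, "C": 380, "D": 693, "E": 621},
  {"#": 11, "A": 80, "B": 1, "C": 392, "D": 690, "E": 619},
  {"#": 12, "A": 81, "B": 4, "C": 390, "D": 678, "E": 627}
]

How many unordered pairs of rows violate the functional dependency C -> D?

C=390: all 2 rows agree on D — 0 pairs.
C=392: all 2 rows agree on D — 0 pairs.
C=394: all 2 rows agree on D — 0 pairs.
C=380: all 2 rows agree on D — 0 pairs.

0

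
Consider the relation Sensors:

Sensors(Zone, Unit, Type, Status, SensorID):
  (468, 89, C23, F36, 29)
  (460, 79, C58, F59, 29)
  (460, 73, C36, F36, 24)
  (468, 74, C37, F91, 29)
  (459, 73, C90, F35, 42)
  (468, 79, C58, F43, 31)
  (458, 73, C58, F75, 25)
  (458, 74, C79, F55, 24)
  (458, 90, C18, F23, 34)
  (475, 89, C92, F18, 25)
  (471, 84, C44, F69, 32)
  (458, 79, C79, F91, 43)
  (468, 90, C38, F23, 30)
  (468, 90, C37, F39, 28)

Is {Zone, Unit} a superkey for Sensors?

Two distinct rows share (Zone=468, Unit=90), so {Zone, Unit} does not determine every attribute — not a superkey.

No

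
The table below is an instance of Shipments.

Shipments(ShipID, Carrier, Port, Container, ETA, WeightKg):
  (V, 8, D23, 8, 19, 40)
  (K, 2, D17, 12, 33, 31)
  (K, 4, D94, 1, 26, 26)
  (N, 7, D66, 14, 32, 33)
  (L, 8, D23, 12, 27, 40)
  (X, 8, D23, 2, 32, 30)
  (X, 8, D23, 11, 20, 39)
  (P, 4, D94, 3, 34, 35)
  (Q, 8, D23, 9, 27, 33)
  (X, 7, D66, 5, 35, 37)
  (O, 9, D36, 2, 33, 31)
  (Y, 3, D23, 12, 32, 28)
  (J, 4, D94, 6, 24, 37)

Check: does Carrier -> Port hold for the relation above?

Yes

Carrier=8: 5 rows → Port = D23, D23, D23, D23, D23 ✓
Carrier=2: 1 row → Port = D17 ✓
Carrier=4: 3 rows → Port = D94, D94, D94 ✓
Carrier=7: 2 rows → Port = D66, D66 ✓
Carrier=9: 1 row → Port = D36 ✓
Carrier=3: 1 row → Port = D23 ✓
Every Carrier value is associated with a single Port value, so Carrier -> Port holds.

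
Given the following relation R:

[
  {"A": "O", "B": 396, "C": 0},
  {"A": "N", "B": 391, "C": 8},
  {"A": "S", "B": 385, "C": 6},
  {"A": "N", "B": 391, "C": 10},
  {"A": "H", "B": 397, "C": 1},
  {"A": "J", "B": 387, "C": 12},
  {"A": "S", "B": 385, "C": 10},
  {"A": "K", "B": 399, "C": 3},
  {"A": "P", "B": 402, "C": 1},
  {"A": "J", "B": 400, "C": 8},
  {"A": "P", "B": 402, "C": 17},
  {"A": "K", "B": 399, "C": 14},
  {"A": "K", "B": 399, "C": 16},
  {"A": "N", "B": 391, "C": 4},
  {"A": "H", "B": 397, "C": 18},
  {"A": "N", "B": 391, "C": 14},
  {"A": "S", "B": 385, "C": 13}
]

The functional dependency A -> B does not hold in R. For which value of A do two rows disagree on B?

A=O: 1 row → B = 396 ✓
A=N: 4 rows → B = 391, 391, 391, 391 ✓
A=S: 3 rows → B = 385, 385, 385 ✓
A=H: 2 rows → B = 397, 397 ✓
A=J: 2 rows → B takes values {387, 400} — violation
A=K: 3 rows → B = 399, 399, 399 ✓
A=P: 2 rows → B = 402, 402 ✓
The only A value with inconsistent B is A=J.

J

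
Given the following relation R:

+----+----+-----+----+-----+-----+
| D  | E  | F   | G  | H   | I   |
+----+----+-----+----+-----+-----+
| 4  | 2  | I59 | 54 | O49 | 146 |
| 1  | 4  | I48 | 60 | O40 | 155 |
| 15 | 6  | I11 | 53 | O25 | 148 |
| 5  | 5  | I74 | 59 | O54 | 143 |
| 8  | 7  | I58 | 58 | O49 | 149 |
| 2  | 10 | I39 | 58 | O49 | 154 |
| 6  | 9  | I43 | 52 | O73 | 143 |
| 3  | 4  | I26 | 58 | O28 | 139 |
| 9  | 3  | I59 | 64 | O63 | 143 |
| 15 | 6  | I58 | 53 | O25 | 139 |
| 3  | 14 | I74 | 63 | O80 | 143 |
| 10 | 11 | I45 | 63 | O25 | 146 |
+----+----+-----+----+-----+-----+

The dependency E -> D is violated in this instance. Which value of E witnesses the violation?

E=2: 1 row → D = 4 ✓
E=4: 2 rows → D takes values {1, 3} — violation
E=6: 2 rows → D = 15, 15 ✓
E=5: 1 row → D = 5 ✓
E=7: 1 row → D = 8 ✓
E=10: 1 row → D = 2 ✓
E=9: 1 row → D = 6 ✓
E=3: 1 row → D = 9 ✓
E=14: 1 row → D = 3 ✓
E=11: 1 row → D = 10 ✓
The only E value with inconsistent D is E=4.

4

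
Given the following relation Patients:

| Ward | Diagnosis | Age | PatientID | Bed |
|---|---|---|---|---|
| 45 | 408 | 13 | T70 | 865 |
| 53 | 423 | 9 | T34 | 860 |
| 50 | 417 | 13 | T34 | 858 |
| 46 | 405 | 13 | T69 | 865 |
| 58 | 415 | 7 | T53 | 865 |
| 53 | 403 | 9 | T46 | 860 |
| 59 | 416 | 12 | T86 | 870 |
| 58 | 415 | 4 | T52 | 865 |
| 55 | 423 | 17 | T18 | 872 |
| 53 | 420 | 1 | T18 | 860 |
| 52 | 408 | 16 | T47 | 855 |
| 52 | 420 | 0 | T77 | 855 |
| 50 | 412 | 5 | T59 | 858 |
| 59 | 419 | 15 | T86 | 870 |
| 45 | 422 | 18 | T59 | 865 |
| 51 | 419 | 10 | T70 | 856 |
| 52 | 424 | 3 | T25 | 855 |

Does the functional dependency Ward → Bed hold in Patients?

Yes

Ward=45: 2 rows → Bed = 865, 865 ✓
Ward=53: 3 rows → Bed = 860, 860, 860 ✓
Ward=50: 2 rows → Bed = 858, 858 ✓
Ward=46: 1 row → Bed = 865 ✓
Ward=58: 2 rows → Bed = 865, 865 ✓
Ward=59: 2 rows → Bed = 870, 870 ✓
Ward=55: 1 row → Bed = 872 ✓
Ward=52: 3 rows → Bed = 855, 855, 855 ✓
Ward=51: 1 row → Bed = 856 ✓
Every Ward value is associated with a single Bed value, so Ward → Bed holds.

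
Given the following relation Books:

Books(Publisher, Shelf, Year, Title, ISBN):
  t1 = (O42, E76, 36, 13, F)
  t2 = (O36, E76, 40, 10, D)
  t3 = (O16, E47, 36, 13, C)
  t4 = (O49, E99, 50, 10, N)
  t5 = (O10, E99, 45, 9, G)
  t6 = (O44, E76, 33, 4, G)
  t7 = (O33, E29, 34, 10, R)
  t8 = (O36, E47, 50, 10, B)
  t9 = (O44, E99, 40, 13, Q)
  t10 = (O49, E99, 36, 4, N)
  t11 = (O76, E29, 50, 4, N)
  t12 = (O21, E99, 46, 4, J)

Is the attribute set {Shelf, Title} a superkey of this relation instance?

No

Rows 10 and 12 have the same {Shelf, Title} value (Shelf=E99, Title=4) but are distinct tuples, so {Shelf, Title} does not determine every attribute — not a superkey.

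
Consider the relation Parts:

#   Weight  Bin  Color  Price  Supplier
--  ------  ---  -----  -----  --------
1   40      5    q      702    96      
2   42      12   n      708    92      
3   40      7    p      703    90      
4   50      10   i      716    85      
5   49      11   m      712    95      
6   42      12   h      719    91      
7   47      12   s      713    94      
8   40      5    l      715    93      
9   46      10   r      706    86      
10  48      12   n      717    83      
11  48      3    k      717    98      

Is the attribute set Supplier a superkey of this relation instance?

Yes

All 11 rows have distinct Supplier values, so Supplier → (all attributes) holds and Supplier is a superkey.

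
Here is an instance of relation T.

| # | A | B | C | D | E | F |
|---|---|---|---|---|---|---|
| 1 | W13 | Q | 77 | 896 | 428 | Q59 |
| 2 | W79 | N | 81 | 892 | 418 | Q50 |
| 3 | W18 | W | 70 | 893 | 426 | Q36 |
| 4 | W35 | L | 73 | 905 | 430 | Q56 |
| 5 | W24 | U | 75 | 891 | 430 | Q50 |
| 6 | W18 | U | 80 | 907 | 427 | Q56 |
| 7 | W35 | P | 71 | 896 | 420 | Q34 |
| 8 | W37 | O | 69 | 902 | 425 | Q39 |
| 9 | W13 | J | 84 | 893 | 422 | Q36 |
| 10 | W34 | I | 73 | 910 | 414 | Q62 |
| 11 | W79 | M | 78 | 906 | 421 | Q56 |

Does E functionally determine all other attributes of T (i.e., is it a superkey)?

No

Rows 4 and 5 have the same E value E=430 but are distinct tuples, so E does not determine every attribute — not a superkey.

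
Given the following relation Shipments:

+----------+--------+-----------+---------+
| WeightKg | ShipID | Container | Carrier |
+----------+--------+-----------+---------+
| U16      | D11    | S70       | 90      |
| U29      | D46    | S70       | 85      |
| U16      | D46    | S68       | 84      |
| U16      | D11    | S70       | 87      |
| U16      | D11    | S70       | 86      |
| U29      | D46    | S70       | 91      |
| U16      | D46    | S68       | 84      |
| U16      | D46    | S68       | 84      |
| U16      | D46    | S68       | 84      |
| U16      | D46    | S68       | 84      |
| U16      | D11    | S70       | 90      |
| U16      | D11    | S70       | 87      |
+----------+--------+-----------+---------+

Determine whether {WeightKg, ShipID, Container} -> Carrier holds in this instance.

No

(WeightKg=U16, ShipID=D11, Container=S70): 5 rows → Carrier takes values {90, 87, 86} — violation
(WeightKg=U29, ShipID=D46, Container=S70): 2 rows → Carrier takes values {85, 91} — violation
(WeightKg=U16, ShipID=D46, Container=S68): 5 rows → Carrier = 84, 84, 84, 84, 84 ✓
Two rows agree on {WeightKg, ShipID, Container} but differ on Carrier, so {WeightKg, ShipID, Container} -> Carrier does not hold.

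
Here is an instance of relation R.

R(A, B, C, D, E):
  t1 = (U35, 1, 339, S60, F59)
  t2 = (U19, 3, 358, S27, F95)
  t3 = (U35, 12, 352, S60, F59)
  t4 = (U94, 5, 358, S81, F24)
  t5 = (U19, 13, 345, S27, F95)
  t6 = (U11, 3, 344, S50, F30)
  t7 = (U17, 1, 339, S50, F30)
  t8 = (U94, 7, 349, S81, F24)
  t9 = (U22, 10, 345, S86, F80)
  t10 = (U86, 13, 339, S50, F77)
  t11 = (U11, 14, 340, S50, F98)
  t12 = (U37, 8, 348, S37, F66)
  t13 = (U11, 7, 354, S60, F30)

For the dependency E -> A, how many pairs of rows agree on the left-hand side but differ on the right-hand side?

2

E=F59: all 2 rows agree on A — 0 pairs.
E=F95: all 2 rows agree on A — 0 pairs.
E=F24: all 2 rows agree on A — 0 pairs.
E=F30: violating pairs (6,7), (7,13) — 2 pairs.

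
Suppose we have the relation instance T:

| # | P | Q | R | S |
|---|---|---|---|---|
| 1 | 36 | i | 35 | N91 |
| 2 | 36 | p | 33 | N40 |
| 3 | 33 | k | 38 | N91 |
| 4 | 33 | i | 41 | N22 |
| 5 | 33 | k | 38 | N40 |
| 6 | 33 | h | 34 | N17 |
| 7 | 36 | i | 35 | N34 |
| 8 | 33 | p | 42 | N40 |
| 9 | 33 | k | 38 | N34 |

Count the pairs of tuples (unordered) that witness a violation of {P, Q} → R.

(P=36, Q=i): all 2 rows agree on R — 0 pairs.
(P=33, Q=k): all 3 rows agree on R — 0 pairs.

0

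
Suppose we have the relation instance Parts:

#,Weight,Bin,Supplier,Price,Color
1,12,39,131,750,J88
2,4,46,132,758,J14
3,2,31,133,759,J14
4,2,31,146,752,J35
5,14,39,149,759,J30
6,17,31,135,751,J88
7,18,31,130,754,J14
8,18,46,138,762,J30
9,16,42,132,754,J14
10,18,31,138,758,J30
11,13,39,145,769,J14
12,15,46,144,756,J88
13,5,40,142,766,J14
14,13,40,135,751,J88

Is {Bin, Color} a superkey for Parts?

Rows 3 and 7 have the same {Bin, Color} value (Bin=31, Color=J14) but are distinct tuples, so {Bin, Color} does not determine every attribute — not a superkey.

No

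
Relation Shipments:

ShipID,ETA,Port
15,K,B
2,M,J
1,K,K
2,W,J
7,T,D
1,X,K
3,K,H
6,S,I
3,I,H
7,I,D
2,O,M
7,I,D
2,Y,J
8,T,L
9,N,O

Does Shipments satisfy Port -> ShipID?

Yes

Port=B: 1 row → ShipID = 15 ✓
Port=J: 3 rows → ShipID = 2, 2, 2 ✓
Port=K: 2 rows → ShipID = 1, 1 ✓
Port=D: 3 rows → ShipID = 7, 7, 7 ✓
Port=H: 2 rows → ShipID = 3, 3 ✓
Port=I: 1 row → ShipID = 6 ✓
Port=M: 1 row → ShipID = 2 ✓
Port=L: 1 row → ShipID = 8 ✓
Port=O: 1 row → ShipID = 9 ✓
Every Port value is associated with a single ShipID value, so Port -> ShipID holds.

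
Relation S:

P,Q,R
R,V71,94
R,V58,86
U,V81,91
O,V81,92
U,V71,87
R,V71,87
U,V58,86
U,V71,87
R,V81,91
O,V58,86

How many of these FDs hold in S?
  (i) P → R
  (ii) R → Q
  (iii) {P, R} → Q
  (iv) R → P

2

(i) P → R: P=R: 4 rows → R takes values {94, 86, 87, 91} — violation; P=U: 4 rows → R takes values {91, 87, 86} — violation; P=O: 2 rows → R takes values {92, 86} — violation — fails.
(ii) R → Q: every LHS value maps to a single RHS value — holds.
(iii) {P, R} → Q: every LHS value maps to a single RHS value — holds.
(iv) R → P: R=86: 3 rows → P takes values {R, U, O} — violation; R=91: 2 rows → P takes values {U, R} — violation; R=87: 3 rows → P takes values {U, R} — violation — fails.
2 of the 4 dependencies hold.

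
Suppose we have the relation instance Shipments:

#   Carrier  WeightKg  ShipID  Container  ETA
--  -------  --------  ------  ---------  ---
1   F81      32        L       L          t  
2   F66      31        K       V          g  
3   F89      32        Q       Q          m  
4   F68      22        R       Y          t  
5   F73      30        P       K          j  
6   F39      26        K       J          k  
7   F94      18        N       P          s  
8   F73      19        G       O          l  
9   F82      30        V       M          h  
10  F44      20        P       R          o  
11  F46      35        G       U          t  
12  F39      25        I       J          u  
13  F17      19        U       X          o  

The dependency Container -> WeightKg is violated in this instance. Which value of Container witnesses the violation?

Container=L: row 1 → WeightKg = 32 ✓
Container=V: row 2 → WeightKg = 31 ✓
Container=Q: row 3 → WeightKg = 32 ✓
Container=Y: row 4 → WeightKg = 22 ✓
Container=K: row 5 → WeightKg = 30 ✓
Container=J: rows 6, 12 → WeightKg takes values {26, 25} — violation
Container=P: row 7 → WeightKg = 18 ✓
Container=O: row 8 → WeightKg = 19 ✓
Container=M: row 9 → WeightKg = 30 ✓
Container=R: row 10 → WeightKg = 20 ✓
Container=U: row 11 → WeightKg = 35 ✓
Container=X: row 13 → WeightKg = 19 ✓
The only Container value with inconsistent WeightKg is Container=J.

J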